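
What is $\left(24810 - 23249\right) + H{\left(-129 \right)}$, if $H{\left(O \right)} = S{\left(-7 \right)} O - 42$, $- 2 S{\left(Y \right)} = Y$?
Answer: $\frac{2135}{2} \approx 1067.5$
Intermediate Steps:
$S{\left(Y \right)} = - \frac{Y}{2}$
$H{\left(O \right)} = -42 + \frac{7 O}{2}$ ($H{\left(O \right)} = \left(- \frac{1}{2}\right) \left(-7\right) O - 42 = \frac{7 O}{2} - 42 = -42 + \frac{7 O}{2}$)
$\left(24810 - 23249\right) + H{\left(-129 \right)} = \left(24810 - 23249\right) + \left(-42 + \frac{7}{2} \left(-129\right)\right) = 1561 - \frac{987}{2} = \frac{2135}{2}$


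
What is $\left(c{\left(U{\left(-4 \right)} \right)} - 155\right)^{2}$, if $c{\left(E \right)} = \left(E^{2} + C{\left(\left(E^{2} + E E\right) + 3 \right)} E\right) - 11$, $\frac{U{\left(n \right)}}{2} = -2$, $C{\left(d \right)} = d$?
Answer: $84100$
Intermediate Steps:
$U{\left(n \right)} = -4$ ($U{\left(n \right)} = 2 \left(-2\right) = -4$)
$c{\left(E \right)} = -11 + E^{2} + E \left(3 + 2 E^{2}\right)$ ($c{\left(E \right)} = \left(E^{2} + \left(\left(E^{2} + E E\right) + 3\right) E\right) - 11 = \left(E^{2} + \left(\left(E^{2} + E^{2}\right) + 3\right) E\right) - 11 = \left(E^{2} + \left(2 E^{2} + 3\right) E\right) - 11 = \left(E^{2} + \left(3 + 2 E^{2}\right) E\right) - 11 = \left(E^{2} + E \left(3 + 2 E^{2}\right)\right) - 11 = -11 + E^{2} + E \left(3 + 2 E^{2}\right)$)
$\left(c{\left(U{\left(-4 \right)} \right)} - 155\right)^{2} = \left(\left(-11 + \left(-4\right)^{2} - 4 \left(3 + 2 \left(-4\right)^{2}\right)\right) - 155\right)^{2} = \left(\left(-11 + 16 - 4 \left(3 + 2 \cdot 16\right)\right) - 155\right)^{2} = \left(\left(-11 + 16 - 4 \left(3 + 32\right)\right) - 155\right)^{2} = \left(\left(-11 + 16 - 140\right) - 155\right)^{2} = \left(-135 - 155\right)^{2} = \left(-290\right)^{2} = 84100$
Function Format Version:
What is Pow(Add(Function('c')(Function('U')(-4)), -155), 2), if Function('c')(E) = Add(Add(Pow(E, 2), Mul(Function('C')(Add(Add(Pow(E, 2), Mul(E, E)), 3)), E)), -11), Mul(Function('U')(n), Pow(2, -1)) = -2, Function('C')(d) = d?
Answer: 84100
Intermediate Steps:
Function('U')(n) = -4 (Function('U')(n) = Mul(2, -2) = -4)
Function('c')(E) = Add(-11, Pow(E, 2), Mul(E, Add(3, Mul(2, Pow(E, 2))))) (Function('c')(E) = Add(Add(Pow(E, 2), Mul(Add(Add(Pow(E, 2), Mul(E, E)), 3), E)), -11) = Add(Add(Pow(E, 2), Mul(Add(Add(Pow(E, 2), Pow(E, 2)), 3), E)), -11) = Add(Add(Pow(E, 2), Mul(Add(Mul(2, Pow(E, 2)), 3), E)), -11) = Add(Add(Pow(E, 2), Mul(Add(3, Mul(2, Pow(E, 2))), E)), -11) = Add(Add(Pow(E, 2), Mul(E, Add(3, Mul(2, Pow(E, 2))))), -11) = Add(-11, Pow(E, 2), Mul(E, Add(3, Mul(2, Pow(E, 2))))))
Pow(Add(Function('c')(Function('U')(-4)), -155), 2) = Pow(Add(Add(-11, Pow(-4, 2), Mul(-4, Add(3, Mul(2, Pow(-4, 2))))), -155), 2) = Pow(Add(Add(-11, 16, Mul(-4, Add(3, Mul(2, 16)))), -155), 2) = Pow(Add(Add(-11, 16, Mul(-4, Add(3, 32))), -155), 2) = Pow(Add(Add(-11, 16, Mul(-4, 35)), -155), 2) = Pow(Add(Add(-11, 16, -140), -155), 2) = Pow(Add(-135, -155), 2) = Pow(-290, 2) = 84100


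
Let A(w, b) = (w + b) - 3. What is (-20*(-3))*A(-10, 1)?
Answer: -720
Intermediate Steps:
A(w, b) = -3 + b + w (A(w, b) = (b + w) - 3 = -3 + b + w)
(-20*(-3))*A(-10, 1) = (-20*(-3))*(-3 + 1 - 10) = 60*(-12) = -720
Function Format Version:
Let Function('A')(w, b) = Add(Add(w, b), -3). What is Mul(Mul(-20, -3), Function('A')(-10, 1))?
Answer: -720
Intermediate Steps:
Function('A')(w, b) = Add(-3, b, w) (Function('A')(w, b) = Add(Add(b, w), -3) = Add(-3, b, w))
Mul(Mul(-20, -3), Function('A')(-10, 1)) = Mul(Mul(-20, -3), Add(-3, 1, -10)) = Mul(60, -12) = -720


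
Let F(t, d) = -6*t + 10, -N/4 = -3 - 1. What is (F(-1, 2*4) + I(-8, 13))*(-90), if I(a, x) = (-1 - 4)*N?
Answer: 5760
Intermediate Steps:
N = 16 (N = -4*(-3 - 1) = -4*(-4) = 16)
I(a, x) = -80 (I(a, x) = (-1 - 4)*16 = -5*16 = -80)
F(t, d) = 10 - 6*t
(F(-1, 2*4) + I(-8, 13))*(-90) = ((10 - 6*(-1)) - 80)*(-90) = ((10 + 6) - 80)*(-90) = (16 - 80)*(-90) = -64*(-90) = 5760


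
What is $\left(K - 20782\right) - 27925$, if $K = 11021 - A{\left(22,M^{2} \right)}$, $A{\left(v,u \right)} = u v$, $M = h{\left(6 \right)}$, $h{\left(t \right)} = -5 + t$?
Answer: $-37708$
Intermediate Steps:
$M = 1$ ($M = -5 + 6 = 1$)
$K = 10999$ ($K = 11021 - 1^{2} \cdot 22 = 11021 - 1 \cdot 22 = 11021 - 22 = 10999$)
$\left(K - 20782\right) - 27925 = \left(10999 - 20782\right) - 27925 = -9783 - 27925 = -37708$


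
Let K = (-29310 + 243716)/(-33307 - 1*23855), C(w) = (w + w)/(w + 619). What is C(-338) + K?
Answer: -49444799/8031261 ≈ -6.1565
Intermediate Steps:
C(w) = 2*w/(619 + w) (C(w) = (2*w)/(619 + w) = 2*w/(619 + w))
K = -107203/28581 (K = 214406/(-33307 - 23855) = 214406/(-57162) = 214406*(-1/57162) = -107203/28581 ≈ -3.7508)
C(-338) + K = 2*(-338)/(619 - 338) - 107203/28581 = 2*(-338)/281 - 107203/28581 = 2*(-338)*(1/281) - 107203/28581 = -676/281 - 107203/28581 = -49444799/8031261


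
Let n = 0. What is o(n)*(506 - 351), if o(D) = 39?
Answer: 6045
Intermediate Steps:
o(n)*(506 - 351) = 39*(506 - 351) = 39*155 = 6045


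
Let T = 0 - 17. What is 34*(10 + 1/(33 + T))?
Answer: 2737/8 ≈ 342.13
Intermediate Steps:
T = -17
34*(10 + 1/(33 + T)) = 34*(10 + 1/(33 - 17)) = 34*(10 + 1/16) = 34*(161/16) = 2737/8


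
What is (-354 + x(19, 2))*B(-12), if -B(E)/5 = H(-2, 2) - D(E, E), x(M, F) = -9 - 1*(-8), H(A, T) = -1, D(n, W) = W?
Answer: 19525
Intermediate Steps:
x(M, F) = -1 (x(M, F) = -9 + 8 = -1)
B(E) = 5 + 5*E (B(E) = -5*(-1 - E) = 5 + 5*E)
(-354 + x(19, 2))*B(-12) = (-354 - 1)*(5 + 5*(-12)) = -355*(5 - 60) = -355*(-55) = 19525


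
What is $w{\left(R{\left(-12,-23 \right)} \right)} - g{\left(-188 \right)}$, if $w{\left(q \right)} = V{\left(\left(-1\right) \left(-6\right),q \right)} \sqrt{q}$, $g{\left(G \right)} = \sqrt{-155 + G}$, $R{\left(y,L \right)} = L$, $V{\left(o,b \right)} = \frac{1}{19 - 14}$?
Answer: $\frac{i \left(\sqrt{23} - 35 \sqrt{7}\right)}{5} \approx - 17.561 i$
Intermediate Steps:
$V{\left(o,b \right)} = \frac{1}{5}$
$w{\left(q \right)} = \frac{\sqrt{q}}{5}$
$w{\left(R{\left(-12,-23 \right)} \right)} - g{\left(-188 \right)} = \frac{\sqrt{-23}}{5} - \sqrt{-155 - 188} = \frac{i \sqrt{23}}{5} - \sqrt{-343} = \frac{i \sqrt{23}}{5} - 7 i \sqrt{7} = - 7 i \sqrt{7} + \frac{i \sqrt{23}}{5}$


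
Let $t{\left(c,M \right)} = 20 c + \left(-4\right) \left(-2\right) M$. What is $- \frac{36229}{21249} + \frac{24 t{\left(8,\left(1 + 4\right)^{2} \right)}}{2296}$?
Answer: $\frac{12551197}{6098463} \approx 2.0581$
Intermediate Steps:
$t{\left(c,M \right)} = 8 M + 20 c$ ($t{\left(c,M \right)} = 20 c + 8 M = 8 M + 20 c$)
$- \frac{36229}{21249} + \frac{24 t{\left(8,\left(1 + 4\right)^{2} \right)}}{2296} = - \frac{36229}{21249} + \frac{24 \left(8 \left(1 + 4\right)^{2} + 20 \cdot 8\right)}{2296} = \left(-36229\right) \frac{1}{21249} + 24 \left(8 \cdot 5^{2} + 160\right) \frac{1}{2296} = - \frac{36229}{21249} + 24 \left(8 \cdot 25 + 160\right) \frac{1}{2296} = - \frac{36229}{21249} + 24 \left(200 + 160\right) \frac{1}{2296} = - \frac{36229}{21249} + 24 \cdot 360 \cdot \frac{1}{2296} = - \frac{36229}{21249} + 8640 \cdot \frac{1}{2296} = - \frac{36229}{21249} + \frac{1080}{287} = \frac{12551197}{6098463}$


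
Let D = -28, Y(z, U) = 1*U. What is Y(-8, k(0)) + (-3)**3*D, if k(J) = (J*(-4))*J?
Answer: 756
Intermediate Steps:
k(J) = -4*J**2 (k(J) = (-4*J)*J = -4*J**2)
Y(z, U) = U
Y(-8, k(0)) + (-3)**3*D = -4*0**2 + (-3)**3*(-28) = -4*0 - 27*(-28) = 0 + 756 = 756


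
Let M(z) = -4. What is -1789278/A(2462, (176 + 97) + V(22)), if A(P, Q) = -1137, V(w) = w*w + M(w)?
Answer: 596426/379 ≈ 1573.7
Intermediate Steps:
V(w) = -4 + w**2 (V(w) = w*w - 4 = w**2 - 4 = -4 + w**2)
-1789278/A(2462, (176 + 97) + V(22)) = -1789278/(-1137) = -1789278*(-1/1137) = 596426/379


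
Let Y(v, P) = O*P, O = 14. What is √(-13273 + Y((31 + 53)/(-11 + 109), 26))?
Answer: I*√12909 ≈ 113.62*I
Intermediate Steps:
Y(v, P) = 14*P
√(-13273 + Y((31 + 53)/(-11 + 109), 26)) = √(-13273 + 14*26) = √(-13273 + 364) = √(-12909) = I*√12909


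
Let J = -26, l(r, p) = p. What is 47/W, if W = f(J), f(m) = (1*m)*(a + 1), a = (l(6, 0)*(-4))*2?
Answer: -47/26 ≈ -1.8077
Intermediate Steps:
a = 0 (a = (0*(-4))*2 = 0*2 = 0)
f(m) = m (f(m) = (1*m)*(0 + 1) = m*1 = m)
W = -26
47/W = 47/(-26) = 47*(-1/26) = -47/26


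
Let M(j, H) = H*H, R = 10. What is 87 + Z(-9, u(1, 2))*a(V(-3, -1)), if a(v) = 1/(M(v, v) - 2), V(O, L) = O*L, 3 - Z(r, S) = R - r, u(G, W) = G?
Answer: 593/7 ≈ 84.714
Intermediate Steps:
M(j, H) = H**2
Z(r, S) = -7 + r (Z(r, S) = 3 - (10 - r) = 3 + (-10 + r) = -7 + r)
V(O, L) = L*O
a(v) = 1/(-2 + v**2) (a(v) = 1/(v**2 - 2) = 1/(-2 + v**2))
87 + Z(-9, u(1, 2))*a(V(-3, -1)) = 87 + (-7 - 9)/(-2 + (-1*(-3))**2) = 87 - 16/(-2 + 3**2) = 87 - 16/(-2 + 9) = 87 - 16/7 = 593/7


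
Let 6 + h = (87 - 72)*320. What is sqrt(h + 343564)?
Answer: sqrt(348358) ≈ 590.22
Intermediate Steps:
h = 4794 (h = -6 + (87 - 72)*320 = -6 + 15*320 = -6 + 4800 = 4794)
sqrt(h + 343564) = sqrt(4794 + 343564) = sqrt(348358)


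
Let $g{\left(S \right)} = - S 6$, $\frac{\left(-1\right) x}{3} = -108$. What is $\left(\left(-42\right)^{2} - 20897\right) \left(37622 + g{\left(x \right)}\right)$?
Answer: $-682627174$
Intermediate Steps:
$x = 324$ ($x = \left(-3\right) \left(-108\right) = 324$)
$g{\left(S \right)} = - 6 S$
$\left(\left(-42\right)^{2} - 20897\right) \left(37622 + g{\left(x \right)}\right) = \left(\left(-42\right)^{2} - 20897\right) \left(37622 - 1944\right) = \left(1764 - 20897\right) \left(37622 - 1944\right) = \left(-19133\right) 35678 = -682627174$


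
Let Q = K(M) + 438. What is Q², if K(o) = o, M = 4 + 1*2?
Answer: 197136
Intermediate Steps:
M = 6 (M = 4 + 2 = 6)
Q = 444 (Q = 6 + 438 = 444)
Q² = 444² = 197136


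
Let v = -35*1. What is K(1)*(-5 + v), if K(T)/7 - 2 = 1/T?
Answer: -840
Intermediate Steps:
v = -35
K(T) = 14 + 7/T
K(1)*(-5 + v) = (14 + 7/1)*(-5 - 35) = (14 + 7*1)*(-40) = (14 + 7)*(-40) = 21*(-40) = -840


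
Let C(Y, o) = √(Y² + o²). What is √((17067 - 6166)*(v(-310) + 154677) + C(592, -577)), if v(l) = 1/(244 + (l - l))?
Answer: √(25096418778629 + 14884*√683393)/122 ≈ 41063.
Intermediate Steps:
v(l) = 1/244 (v(l) = 1/(244 + 0) = 1/244)
√((17067 - 6166)*(v(-310) + 154677) + C(592, -577)) = √((17067 - 6166)*(1/244 + 154677) + √(592² + (-577)²)) = √(10901*(37741189/244) + √(350464 + 332929)) = √(411416701289/244 + √683393)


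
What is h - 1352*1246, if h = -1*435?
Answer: -1685027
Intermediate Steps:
h = -435
h - 1352*1246 = -435 - 1352*1246 = -435 - 1684592 = -1685027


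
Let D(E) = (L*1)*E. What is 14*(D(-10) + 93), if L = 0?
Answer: 1302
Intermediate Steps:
D(E) = 0 (D(E) = (0*1)*E = 0*E = 0)
14*(D(-10) + 93) = 14*(0 + 93) = 14*93 = 1302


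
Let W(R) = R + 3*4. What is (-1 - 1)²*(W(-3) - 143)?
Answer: -536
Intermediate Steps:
W(R) = 12 + R (W(R) = R + 12 = 12 + R)
(-1 - 1)²*(W(-3) - 143) = (-1 - 1)²*((12 - 3) - 143) = (-2)²*(9 - 143) = 4*(-134) = -536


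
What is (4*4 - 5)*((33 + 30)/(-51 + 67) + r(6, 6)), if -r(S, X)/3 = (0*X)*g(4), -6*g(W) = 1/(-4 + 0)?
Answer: 693/16 ≈ 43.313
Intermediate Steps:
g(W) = 1/24 (g(W) = -1/(6*(-4 + 0)) = -⅙/(-4) = -⅙*(-¼) = 1/24)
r(S, X) = 0 (r(S, X) = -3*0*X/24 = -0/24 = -3*0 = 0)
(4*4 - 5)*((33 + 30)/(-51 + 67) + r(6, 6)) = (4*4 - 5)*((33 + 30)/(-51 + 67) + 0) = (16 - 5)*(63/16 + 0) = 11*(63*(1/16) + 0) = 11*(63/16 + 0) = 11*(63/16) = 693/16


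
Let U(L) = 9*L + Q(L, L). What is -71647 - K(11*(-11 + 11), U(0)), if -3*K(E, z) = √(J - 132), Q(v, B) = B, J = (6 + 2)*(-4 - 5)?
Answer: -71647 + 2*I*√51/3 ≈ -71647.0 + 4.761*I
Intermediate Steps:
J = -72 (J = 8*(-9) = -72)
U(L) = 10*L (U(L) = 9*L + L = 10*L)
K(E, z) = -2*I*√51/3 (K(E, z) = -√(-72 - 132)/3 = -2*I*√51/3)
-71647 - K(11*(-11 + 11), U(0)) = -71647 - (-2)*I*√51/3 = -71647 + 2*I*√51/3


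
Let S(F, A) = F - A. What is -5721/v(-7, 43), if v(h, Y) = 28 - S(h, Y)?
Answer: -1907/26 ≈ -73.346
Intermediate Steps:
v(h, Y) = 28 + Y - h (v(h, Y) = 28 - (h - Y) = 28 + (Y - h) = 28 + Y - h)
-5721/v(-7, 43) = -5721/(28 + 43 - 1*(-7)) = -5721/(28 + 43 + 7) = -5721/78 = -5721*1/78 = -1907/26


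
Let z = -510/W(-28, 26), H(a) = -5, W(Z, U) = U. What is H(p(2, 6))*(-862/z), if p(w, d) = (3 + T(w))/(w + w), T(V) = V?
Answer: -11206/51 ≈ -219.73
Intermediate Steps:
p(w, d) = (3 + w)/(2*w) (p(w, d) = (3 + w)/(w + w) = (3 + w)/((2*w)) = (3 + w)*(1/(2*w)) = (3 + w)/(2*w))
z = -255/13 (z = -510/26 = -510*1/26 = -255/13 ≈ -19.615)
H(p(2, 6))*(-862/z) = -(-4310)/(-255/13) = -(-4310)*(-13)/255 = -5*11206/255 = -11206/51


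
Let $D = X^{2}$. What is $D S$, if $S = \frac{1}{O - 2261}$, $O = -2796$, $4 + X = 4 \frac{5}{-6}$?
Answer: $- \frac{484}{45513} \approx -0.010634$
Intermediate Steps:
$X = - \frac{22}{3}$ ($X = -4 + 4 \frac{5}{-6} = -4 + 4 \cdot 5 \left(- \frac{1}{6}\right) = -4 + 4 \left(- \frac{5}{6}\right) = -4 - \frac{10}{3} = - \frac{22}{3} \approx -7.3333$)
$D = \frac{484}{9}$ ($D = \left(- \frac{22}{3}\right)^{2} = \frac{484}{9} \approx 53.778$)
$S = - \frac{1}{5057}$ ($S = \frac{1}{-2796 - 2261} = \frac{1}{-5057} = - \frac{1}{5057} \approx -0.00019775$)
$D S = \frac{484}{9} \left(- \frac{1}{5057}\right) = - \frac{484}{45513}$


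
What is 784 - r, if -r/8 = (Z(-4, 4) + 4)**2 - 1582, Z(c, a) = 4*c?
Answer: -10720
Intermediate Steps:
r = 11504 (r = -8*((4*(-4) + 4)**2 - 1582) = -8*((-16 + 4)**2 - 1582) = -8*((-12)**2 - 1582) = -8*(144 - 1582) = -8*(-1438) = 11504)
784 - r = 784 - 1*11504 = 784 - 11504 = -10720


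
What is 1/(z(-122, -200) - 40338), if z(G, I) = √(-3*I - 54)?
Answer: -6723/271192283 - √546/1627153698 ≈ -2.4805e-5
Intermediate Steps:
z(G, I) = √(-54 - 3*I)
1/(z(-122, -200) - 40338) = 1/(√(-54 - 3*(-200)) - 40338) = 1/(√(-54 + 600) - 40338) = 1/(√546 - 40338) = 1/(-40338 + √546)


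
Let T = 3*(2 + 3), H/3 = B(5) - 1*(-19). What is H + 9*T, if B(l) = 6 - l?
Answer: 195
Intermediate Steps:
H = 60 (H = 3*((6 - 1*5) - 1*(-19)) = 3*((6 - 5) + 19) = 3*(1 + 19) = 3*20 = 60)
T = 15 (T = 3*5 = 15)
H + 9*T = 60 + 9*15 = 60 + 135 = 195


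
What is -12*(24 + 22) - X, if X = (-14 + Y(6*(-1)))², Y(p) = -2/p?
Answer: -6649/9 ≈ -738.78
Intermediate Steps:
X = 1681/9 (X = (-14 - 2/(6*(-1)))² = (-14 - 2/(-6))² = (-14 - 2*(-⅙))² = (-14 + ⅓)² = (-41/3)² = 1681/9 ≈ 186.78)
-12*(24 + 22) - X = -12*(24 + 22) - 1*1681/9 = -12*46 - 1681/9 = -552 - 1681/9 = -6649/9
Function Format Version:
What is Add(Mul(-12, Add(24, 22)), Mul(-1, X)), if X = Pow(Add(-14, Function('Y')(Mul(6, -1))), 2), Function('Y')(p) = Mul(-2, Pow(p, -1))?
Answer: Rational(-6649, 9) ≈ -738.78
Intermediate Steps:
X = Rational(1681, 9) (X = Pow(Add(-14, Mul(-2, Pow(Mul(6, -1), -1))), 2) = Pow(Add(-14, Mul(-2, Pow(-6, -1))), 2) = Pow(Add(-14, Mul(-2, Rational(-1, 6))), 2) = Pow(Add(-14, Rational(1, 3)), 2) = Pow(Rational(-41, 3), 2) = Rational(1681, 9) ≈ 186.78)
Add(Mul(-12, Add(24, 22)), Mul(-1, X)) = Add(Mul(-12, Add(24, 22)), Mul(-1, Rational(1681, 9))) = Add(Mul(-12, 46), Rational(-1681, 9)) = Add(-552, Rational(-1681, 9)) = Rational(-6649, 9)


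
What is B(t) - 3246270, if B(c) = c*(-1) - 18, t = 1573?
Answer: -3247861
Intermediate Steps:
B(c) = -18 - c (B(c) = -c - 18 = -18 - c)
B(t) - 3246270 = (-18 - 1*1573) - 3246270 = (-18 - 1573) - 3246270 = -1591 - 3246270 = -3247861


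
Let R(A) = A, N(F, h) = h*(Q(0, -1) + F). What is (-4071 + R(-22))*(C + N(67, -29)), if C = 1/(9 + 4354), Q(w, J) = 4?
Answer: 36769121688/4363 ≈ 8.4275e+6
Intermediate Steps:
C = 1/4363 ≈ 0.00022920
N(F, h) = h*(4 + F)
(-4071 + R(-22))*(C + N(67, -29)) = (-4071 - 22)*(1/4363 - 29*(4 + 67)) = -4093*(1/4363 - 29*71) = -4093*(1/4363 - 2059) = -4093*(-8983416/4363) = 36769121688/4363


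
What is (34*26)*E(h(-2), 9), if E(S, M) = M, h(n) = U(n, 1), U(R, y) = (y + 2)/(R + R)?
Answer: 7956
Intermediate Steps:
U(R, y) = (2 + y)/(2*R) (U(R, y) = (2 + y)/((2*R)) = (2 + y)*(1/(2*R)) = (2 + y)/(2*R))
h(n) = 3/(2*n) (h(n) = (2 + 1)/(2*n) = (½)*3/n = 3/(2*n))
(34*26)*E(h(-2), 9) = (34*26)*9 = 884*9 = 7956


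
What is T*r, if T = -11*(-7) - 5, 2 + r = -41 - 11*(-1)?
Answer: -2304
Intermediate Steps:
r = -32 (r = -2 + (-41 - 11*(-1)) = -2 + (-41 - 1*(-11)) = -2 + (-41 + 11) = -2 - 30 = -32)
T = 72 (T = 77 - 5 = 72)
T*r = 72*(-32) = -2304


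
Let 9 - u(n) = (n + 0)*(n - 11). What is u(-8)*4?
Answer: -572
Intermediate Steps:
u(n) = 9 - n*(-11 + n) (u(n) = 9 - (n + 0)*(n - 11) = 9 - n*(-11 + n))
u(-8)*4 = (9 - 1*(-8)² + 11*(-8))*4 = (9 - 1*64 - 88)*4 = (9 - 64 - 88)*4 = -143*4 = -572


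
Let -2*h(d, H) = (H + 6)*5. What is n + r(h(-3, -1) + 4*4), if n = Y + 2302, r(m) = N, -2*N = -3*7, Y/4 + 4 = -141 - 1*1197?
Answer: -6111/2 ≈ -3055.5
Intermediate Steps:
h(d, H) = -15 - 5*H/2 (h(d, H) = -(H + 6)*5/2 = -(6 + H)*5/2 = -(30 + 5*H)/2 = -15 - 5*H/2)
Y = -5368 (Y = -16 + 4*(-141 - 1*1197) = -16 + 4*(-141 - 1197) = -16 + 4*(-1338) = -16 - 5352 = -5368)
N = 21/2 (N = -(-3)*7/2 = -1/2*(-21) = 21/2 ≈ 10.500)
r(m) = 21/2
n = -3066 (n = -5368 + 2302 = -3066)
n + r(h(-3, -1) + 4*4) = -3066 + 21/2 = -6111/2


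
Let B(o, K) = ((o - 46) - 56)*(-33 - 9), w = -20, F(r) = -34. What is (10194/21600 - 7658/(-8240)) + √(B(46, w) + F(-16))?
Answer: 519607/370800 + √2318 ≈ 49.547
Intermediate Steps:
B(o, K) = 4284 - 42*o (B(o, K) = ((-46 + o) - 56)*(-42) = (-102 + o)*(-42) = 4284 - 42*o)
(10194/21600 - 7658/(-8240)) + √(B(46, w) + F(-16)) = (10194/21600 - 7658/(-8240)) + √((4284 - 42*46) - 34) = (10194*(1/21600) - 7658*(-1/8240)) + √((4284 - 1932) - 34) = (1699/3600 + 3829/4120) + √(2352 - 34) = 519607/370800 + √2318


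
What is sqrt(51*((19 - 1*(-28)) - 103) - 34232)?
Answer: 4*I*sqrt(2318) ≈ 192.58*I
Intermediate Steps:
sqrt(51*((19 - 1*(-28)) - 103) - 34232) = sqrt(51*((19 + 28) - 103) - 34232) = sqrt(51*(47 - 103) - 34232) = sqrt(51*(-56) - 34232) = sqrt(-2856 - 34232) = sqrt(-37088) = 4*I*sqrt(2318)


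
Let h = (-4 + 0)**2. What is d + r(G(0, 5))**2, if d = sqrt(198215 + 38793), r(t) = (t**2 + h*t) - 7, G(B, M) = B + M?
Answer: 9604 + 4*sqrt(14813) ≈ 10091.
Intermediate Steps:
h = 16 (h = (-4)**2 = 16)
r(t) = -7 + t**2 + 16*t (r(t) = (t**2 + 16*t) - 7 = -7 + t**2 + 16*t)
d = 4*sqrt(14813) (d = sqrt(237008) = 4*sqrt(14813) ≈ 486.83)
d + r(G(0, 5))**2 = 4*sqrt(14813) + (-7 + (0 + 5)**2 + 16*(0 + 5))**2 = 4*sqrt(14813) + (-7 + 5**2 + 16*5)**2 = 4*sqrt(14813) + (-7 + 25 + 80)**2 = 4*sqrt(14813) + 98**2 = 4*sqrt(14813) + 9604 = 9604 + 4*sqrt(14813)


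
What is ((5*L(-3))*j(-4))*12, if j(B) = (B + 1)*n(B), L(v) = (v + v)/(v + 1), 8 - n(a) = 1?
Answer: -3780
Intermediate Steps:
n(a) = 7 (n(a) = 8 - 1*1 = 8 - 1 = 7)
L(v) = 2*v/(1 + v) (L(v) = (2*v)/(1 + v) = 2*v/(1 + v))
j(B) = 7 + 7*B (j(B) = (B + 1)*7 = (1 + B)*7 = 7 + 7*B)
((5*L(-3))*j(-4))*12 = ((5*(2*(-3)/(1 - 3)))*(7 + 7*(-4)))*12 = ((5*(2*(-3)/(-2)))*(7 - 28))*12 = ((5*(2*(-3)*(-½)))*(-21))*12 = ((5*3)*(-21))*12 = (15*(-21))*12 = -315*12 = -3780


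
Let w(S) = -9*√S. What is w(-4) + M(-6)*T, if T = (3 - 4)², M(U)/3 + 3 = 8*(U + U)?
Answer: -297 - 18*I ≈ -297.0 - 18.0*I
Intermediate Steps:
M(U) = -9 + 48*U (M(U) = -9 + 3*(8*(U + U)) = -9 + 3*(8*(2*U)) = -9 + 3*(16*U) = -9 + 48*U)
T = 1 (T = (-1)² = 1)
w(-4) + M(-6)*T = -18*I + (-9 + 48*(-6))*1 = -18*I + (-9 - 288)*1 = -18*I - 297*1 = -18*I - 297 = -297 - 18*I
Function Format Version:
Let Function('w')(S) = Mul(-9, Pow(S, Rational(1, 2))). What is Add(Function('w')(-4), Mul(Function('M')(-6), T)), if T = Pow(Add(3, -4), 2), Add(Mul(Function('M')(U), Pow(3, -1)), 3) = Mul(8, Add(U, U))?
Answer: Add(-297, Mul(-18, I)) ≈ Add(-297.00, Mul(-18.000, I))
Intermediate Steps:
Function('M')(U) = Add(-9, Mul(48, U)) (Function('M')(U) = Add(-9, Mul(3, Mul(8, Add(U, U)))) = Add(-9, Mul(3, Mul(8, Mul(2, U)))) = Add(-9, Mul(3, Mul(16, U))) = Add(-9, Mul(48, U)))
T = 1 (T = Pow(-1, 2) = 1)
Add(Function('w')(-4), Mul(Function('M')(-6), T)) = Add(Mul(-9, Pow(-4, Rational(1, 2))), Mul(Add(-9, Mul(48, -6)), 1)) = Add(Mul(-9, Mul(2, I)), Mul(Add(-9, -288), 1)) = Add(Mul(-18, I), Mul(-297, 1)) = Add(Mul(-18, I), -297) = Add(-297, Mul(-18, I))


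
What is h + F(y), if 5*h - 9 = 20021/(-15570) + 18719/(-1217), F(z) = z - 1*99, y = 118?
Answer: 1654843373/94743450 ≈ 17.467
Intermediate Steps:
F(z) = -99 + z (F(z) = z - 99 = -99 + z)
h = -145282177/94743450 (h = 9/5 + (20021/(-15570) + 18719/(-1217))/5 = 9/5 + (20021*(-1/15570) + 18719*(-1/1217))/5 = 9/5 + (-20021/15570 - 18719/1217)/5 = 9/5 + (⅕)*(-315820387/18948690) = 9/5 - 315820387/94743450 = -145282177/94743450 ≈ -1.5334)
h + F(y) = -145282177/94743450 + (-99 + 118) = -145282177/94743450 + 19 = 1654843373/94743450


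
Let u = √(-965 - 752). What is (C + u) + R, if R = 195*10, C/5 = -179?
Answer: 1055 + I*√1717 ≈ 1055.0 + 41.437*I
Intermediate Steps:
C = -895 (C = 5*(-179) = -895)
u = I*√1717 (u = √(-1717) = I*√1717 ≈ 41.437*I)
R = 1950
(C + u) + R = (-895 + I*√1717) + 1950 = 1055 + I*√1717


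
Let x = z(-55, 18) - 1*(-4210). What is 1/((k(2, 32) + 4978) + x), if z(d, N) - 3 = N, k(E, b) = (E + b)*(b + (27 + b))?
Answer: 1/12303 ≈ 8.1281e-5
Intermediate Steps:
k(E, b) = (27 + 2*b)*(E + b) (k(E, b) = (E + b)*(27 + 2*b) = (27 + 2*b)*(E + b))
z(d, N) = 3 + N
x = 4231 (x = (3 + 18) - 1*(-4210) = 21 + 4210 = 4231)
1/((k(2, 32) + 4978) + x) = 1/(((2*32**2 + 27*2 + 27*32 + 2*2*32) + 4978) + 4231) = 1/(((2*1024 + 54 + 864 + 128) + 4978) + 4231) = 1/(((2048 + 54 + 864 + 128) + 4978) + 4231) = 1/((3094 + 4978) + 4231) = 1/(8072 + 4231) = 1/12303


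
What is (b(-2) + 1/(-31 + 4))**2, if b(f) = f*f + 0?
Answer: 11449/729 ≈ 15.705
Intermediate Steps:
b(f) = f**2 (b(f) = f**2 + 0 = f**2)
(b(-2) + 1/(-31 + 4))**2 = ((-2)**2 + 1/(-31 + 4))**2 = (4 + 1/(-27))**2 = (4 - 1/27)**2 = (107/27)**2 = 11449/729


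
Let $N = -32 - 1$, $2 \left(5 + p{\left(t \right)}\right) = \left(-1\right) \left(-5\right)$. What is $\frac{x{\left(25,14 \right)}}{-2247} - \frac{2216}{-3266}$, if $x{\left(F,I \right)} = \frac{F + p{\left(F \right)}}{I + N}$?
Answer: $\frac{31560391}{46478446} \approx 0.67903$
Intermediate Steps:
$p{\left(t \right)} = - \frac{5}{2}$ ($p{\left(t \right)} = -5 + \frac{\left(-1\right) \left(-5\right)}{2} = -5 + \frac{1}{2} \cdot 5 = -5 + \frac{5}{2} = - \frac{5}{2}$)
$N = -33$ ($N = -32 - 1 = -33$)
$x{\left(F,I \right)} = \frac{- \frac{5}{2} + F}{-33 + I}$ ($x{\left(F,I \right)} = \frac{F - \frac{5}{2}}{I - 33} = \frac{- \frac{5}{2} + F}{-33 + I}$)
$\frac{x{\left(25,14 \right)}}{-2247} - \frac{2216}{-3266} = \frac{\frac{1}{-33 + 14} \left(- \frac{5}{2} + 25\right)}{-2247} - \frac{2216}{-3266} = \frac{1}{-19} \cdot \frac{45}{2} \left(- \frac{1}{2247}\right) - - \frac{1108}{1633} = \left(- \frac{1}{19}\right) \frac{45}{2} \left(- \frac{1}{2247}\right) + \frac{1108}{1633} = \left(- \frac{45}{38}\right) \left(- \frac{1}{2247}\right) + \frac{1108}{1633} = \frac{15}{28462} + \frac{1108}{1633} = \frac{31560391}{46478446}$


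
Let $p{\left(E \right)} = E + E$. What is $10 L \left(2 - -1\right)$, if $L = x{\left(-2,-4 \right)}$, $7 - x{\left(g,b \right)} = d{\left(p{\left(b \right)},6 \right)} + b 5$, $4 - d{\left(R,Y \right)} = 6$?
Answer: $870$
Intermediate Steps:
$p{\left(E \right)} = 2 E$
$d{\left(R,Y \right)} = -2$ ($d{\left(R,Y \right)} = 4 - 6 = -2$)
$x{\left(g,b \right)} = 9 - 5 b$ ($x{\left(g,b \right)} = 7 - \left(-2 + b 5\right) = 7 - \left(-2 + 5 b\right) = 9 - 5 b$)
$L = 29$ ($L = 9 - -20 = 9 + 20 = 29$)
$10 L \left(2 - -1\right) = 10 \cdot 29 \left(2 - -1\right) = 290 \left(2 + 1\right) = 290 \cdot 3 = 870$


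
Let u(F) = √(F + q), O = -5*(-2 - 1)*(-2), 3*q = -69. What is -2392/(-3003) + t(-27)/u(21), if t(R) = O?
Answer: 184/231 + 15*I*√2 ≈ 0.79654 + 21.213*I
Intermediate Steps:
q = -23 (q = (⅓)*(-69) = -23)
O = -30 (O = -5*(-3)*(-2) = 15*(-2) = -30)
t(R) = -30
u(F) = √(-23 + F) (u(F) = √(F - 23) = √(-23 + F))
-2392/(-3003) + t(-27)/u(21) = -2392/(-3003) - 30/√(-23 + 21) = -2392*(-1/3003) - 30*(-I*√2/2) = 184/231 - 30*(-I*√2/2) = 184/231 - (-15)*I*√2 = 184/231 + 15*I*√2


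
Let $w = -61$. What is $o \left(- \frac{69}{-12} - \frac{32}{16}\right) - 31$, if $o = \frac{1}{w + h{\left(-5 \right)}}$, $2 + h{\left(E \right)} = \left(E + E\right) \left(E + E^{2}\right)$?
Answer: $- \frac{32627}{1052} \approx -31.014$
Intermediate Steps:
$h{\left(E \right)} = -2 + 2 E \left(E + E^{2}\right)$ ($h{\left(E \right)} = -2 + \left(E + E\right) \left(E + E^{2}\right) = -2 + 2 E \left(E + E^{2}\right)$)
$o = - \frac{1}{263}$ ($o = \frac{1}{-61 + \left(-2 + 2 \left(-5\right)^{2} + 2 \left(-5\right)^{3}\right)} = \frac{1}{-61 + \left(-2 + 2 \cdot 25 + 2 \left(-125\right)\right)} = \frac{1}{-61 - 202} = \frac{1}{-263} = - \frac{1}{263} \approx -0.0038023$)
$o \left(- \frac{69}{-12} - \frac{32}{16}\right) - 31 = - \frac{- \frac{69}{-12} - \frac{32}{16}}{263} - 31 = - \frac{\left(-69\right) \left(- \frac{1}{12}\right) - 2}{263} - 31 = - \frac{\frac{23}{4} - 2}{263} - 31 = \left(- \frac{1}{263}\right) \frac{15}{4} - 31 = - \frac{15}{1052} - 31 = - \frac{32627}{1052}$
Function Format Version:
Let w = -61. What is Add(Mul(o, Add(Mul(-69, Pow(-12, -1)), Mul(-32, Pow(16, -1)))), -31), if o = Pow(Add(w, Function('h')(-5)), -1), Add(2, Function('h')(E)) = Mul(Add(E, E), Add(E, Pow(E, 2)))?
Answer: Rational(-32627, 1052) ≈ -31.014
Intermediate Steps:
Function('h')(E) = Add(-2, Mul(2, E, Add(E, Pow(E, 2)))) (Function('h')(E) = Add(-2, Mul(Add(E, E), Add(E, Pow(E, 2)))) = Add(-2, Mul(Mul(2, E), Add(E, Pow(E, 2)))) = Add(-2, Mul(2, E, Add(E, Pow(E, 2)))))
o = Rational(-1, 263) (o = Pow(Add(-61, Add(-2, Mul(2, Pow(-5, 2)), Mul(2, Pow(-5, 3)))), -1) = Pow(Add(-61, Add(-2, Mul(2, 25), Mul(2, -125))), -1) = Pow(Add(-61, Add(-2, 50, -250)), -1) = Pow(Add(-61, -202), -1) = Pow(-263, -1) = Rational(-1, 263) ≈ -0.0038023)
Add(Mul(o, Add(Mul(-69, Pow(-12, -1)), Mul(-32, Pow(16, -1)))), -31) = Add(Mul(Rational(-1, 263), Add(Mul(-69, Pow(-12, -1)), Mul(-32, Pow(16, -1)))), -31) = Add(Mul(Rational(-1, 263), Add(Mul(-69, Rational(-1, 12)), Mul(-32, Rational(1, 16)))), -31) = Add(Mul(Rational(-1, 263), Add(Rational(23, 4), -2)), -31) = Add(Mul(Rational(-1, 263), Rational(15, 4)), -31) = Add(Rational(-15, 1052), -31) = Rational(-32627, 1052)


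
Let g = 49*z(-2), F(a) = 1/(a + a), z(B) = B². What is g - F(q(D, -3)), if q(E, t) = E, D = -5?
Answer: 1961/10 ≈ 196.10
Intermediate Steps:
F(a) = 1/(2*a)
g = 196 (g = 49*(-2)² = 49*4 = 196)
g - F(q(D, -3)) = 196 - 1/(2*(-5)) = 196 - (-1)/(2*5) = 196 - 1*(-⅒) = 196 + ⅒ = 1961/10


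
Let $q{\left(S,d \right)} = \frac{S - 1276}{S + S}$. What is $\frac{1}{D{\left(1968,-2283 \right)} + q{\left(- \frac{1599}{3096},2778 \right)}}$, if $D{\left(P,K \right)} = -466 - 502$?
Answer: $\frac{1066}{285477} \approx 0.0037341$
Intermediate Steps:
$q{\left(S,d \right)} = \frac{-1276 + S}{2 S}$
$D{\left(P,K \right)} = -968$ ($D{\left(P,K \right)} = -466 - 502 = -968$)
$\frac{1}{D{\left(1968,-2283 \right)} + q{\left(- \frac{1599}{3096},2778 \right)}} = \frac{1}{-968 + \frac{-1276 - \frac{1599}{3096}}{2 \left(- \frac{1599}{3096}\right)}} = \frac{1}{-968 + \frac{-1276 - \frac{533}{1032}}{2 \left(\left(-1599\right) \frac{1}{3096}\right)}} = \frac{1}{-968 + \frac{-1276 - \frac{533}{1032}}{2 \left(- \frac{533}{1032}\right)}} = \frac{1}{-968 + \frac{1}{2} \left(- \frac{1032}{533}\right) \left(- \frac{1317365}{1032}\right)} = \frac{1}{-968 + \frac{1317365}{1066}} = \frac{1}{\frac{285477}{1066}} = \frac{1066}{285477}$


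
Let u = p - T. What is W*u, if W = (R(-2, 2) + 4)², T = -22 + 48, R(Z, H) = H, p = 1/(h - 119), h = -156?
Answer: -257436/275 ≈ -936.13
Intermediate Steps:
p = -1/275 (p = 1/(-156 - 119) = 1/(-275) = -1/275 ≈ -0.0036364)
T = 26
u = -7151/275 (u = -1/275 - 1*26 = -1/275 - 26 = -7151/275 ≈ -26.004)
W = 36 (W = (2 + 4)² = 6² = 36)
W*u = 36*(-7151/275) = -257436/275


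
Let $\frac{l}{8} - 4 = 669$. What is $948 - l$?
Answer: $-4436$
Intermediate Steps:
$l = 5384$ ($l = 32 + 8 \cdot 669 = 32 + 5352 = 5384$)
$948 - l = 948 - 5384 = -4436$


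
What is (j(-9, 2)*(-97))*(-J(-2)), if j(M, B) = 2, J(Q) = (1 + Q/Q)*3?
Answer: 1164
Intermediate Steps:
J(Q) = 6 (J(Q) = (1 + 1)*3 = 2*3 = 6)
(j(-9, 2)*(-97))*(-J(-2)) = (2*(-97))*(-1*6) = -194*(-6) = 1164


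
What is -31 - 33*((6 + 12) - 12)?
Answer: -229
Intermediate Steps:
-31 - 33*((6 + 12) - 12) = -31 - 33*(18 - 12) = -31 - 33*6 = -31 - 198 = -229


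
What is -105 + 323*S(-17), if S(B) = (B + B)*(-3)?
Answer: 32841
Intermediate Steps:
S(B) = -6*B (S(B) = (2*B)*(-3) = -6*B)
-105 + 323*S(-17) = -105 + 323*(-6*(-17)) = -105 + 323*102 = -105 + 32946 = 32841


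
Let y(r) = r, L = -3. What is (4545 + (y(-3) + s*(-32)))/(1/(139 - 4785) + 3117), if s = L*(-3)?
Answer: 19764084/14481581 ≈ 1.3648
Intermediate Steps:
s = 9 (s = -3*(-3) = 9)
(4545 + (y(-3) + s*(-32)))/(1/(139 - 4785) + 3117) = (4545 + (-3 + 9*(-32)))/(1/(139 - 4785) + 3117) = (4545 + (-3 - 288))/(1/(-4646) + 3117) = (4545 - 291)/(-1/4646 + 3117) = 4254/(14481581/4646) = 4254*(4646/14481581) = 19764084/14481581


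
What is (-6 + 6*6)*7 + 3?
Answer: 213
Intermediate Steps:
(-6 + 6*6)*7 + 3 = (-6 + 36)*7 + 3 = 30*7 + 3 = 210 + 3 = 213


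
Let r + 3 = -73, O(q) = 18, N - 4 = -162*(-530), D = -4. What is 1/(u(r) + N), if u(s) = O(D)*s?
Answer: 1/84496 ≈ 1.1835e-5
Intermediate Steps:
N = 85864 (N = 4 - 162*(-530) = 4 + 85860 = 85864)
r = -76 (r = -3 - 73 = -76)
u(s) = 18*s
1/(u(r) + N) = 1/(18*(-76) + 85864) = 1/(-1368 + 85864) = 1/84496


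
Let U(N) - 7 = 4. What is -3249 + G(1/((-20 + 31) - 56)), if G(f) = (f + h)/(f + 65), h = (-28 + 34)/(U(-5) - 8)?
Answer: -9499987/2924 ≈ -3249.0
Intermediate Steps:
U(N) = 11 (U(N) = 7 + 4 = 11)
h = 2 (h = (-28 + 34)/(11 - 8) = 6/3 = 6*(⅓) = 2)
G(f) = (2 + f)/(65 + f) (G(f) = (f + 2)/(f + 65) = (2 + f)/(65 + f))
-3249 + G(1/((-20 + 31) - 56)) = -3249 + (2 + 1/((-20 + 31) - 56))/(65 + 1/((-20 + 31) - 56)) = -3249 + (2 + 1/(11 - 56))/(65 + 1/(11 - 56)) = -3249 + (2 + 1/(-45))/(65 + 1/(-45)) = -3249 + (2 - 1/45)/(65 - 1/45) = -3249 + (89/45)/(2924/45) = -3249 + (45/2924)*(89/45) = -3249 + 89/2924 = -9499987/2924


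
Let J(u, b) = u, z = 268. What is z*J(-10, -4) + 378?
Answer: -2302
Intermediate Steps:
z*J(-10, -4) + 378 = 268*(-10) + 378 = -2680 + 378 = -2302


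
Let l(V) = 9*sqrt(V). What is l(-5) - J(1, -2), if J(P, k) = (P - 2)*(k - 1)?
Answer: -3 + 9*I*sqrt(5) ≈ -3.0 + 20.125*I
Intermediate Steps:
J(P, k) = (-1 + k)*(-2 + P) (J(P, k) = (-2 + P)*(-1 + k) = (-1 + k)*(-2 + P))
l(-5) - J(1, -2) = 9*sqrt(-5) - (2 - 1*1 - 2*(-2) + 1*(-2)) = 9*(I*sqrt(5)) - (2 - 1 + 4 - 2) = 9*I*sqrt(5) - 1*3 = 9*I*sqrt(5) - 3 = -3 + 9*I*sqrt(5)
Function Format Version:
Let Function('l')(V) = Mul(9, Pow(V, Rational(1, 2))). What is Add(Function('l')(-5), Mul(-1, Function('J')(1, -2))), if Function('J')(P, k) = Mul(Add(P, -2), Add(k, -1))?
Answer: Add(-3, Mul(9, I, Pow(5, Rational(1, 2)))) ≈ Add(-3.0000, Mul(20.125, I))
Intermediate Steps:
Function('J')(P, k) = Mul(Add(-1, k), Add(-2, P)) (Function('J')(P, k) = Mul(Add(-2, P), Add(-1, k)) = Mul(Add(-1, k), Add(-2, P)))
Add(Function('l')(-5), Mul(-1, Function('J')(1, -2))) = Add(Mul(9, Pow(-5, Rational(1, 2))), Mul(-1, Add(2, Mul(-1, 1), Mul(-2, -2), Mul(1, -2)))) = Add(Mul(9, Mul(I, Pow(5, Rational(1, 2)))), Mul(-1, Add(2, -1, 4, -2))) = Add(Mul(9, I, Pow(5, Rational(1, 2))), Mul(-1, 3)) = Add(Mul(9, I, Pow(5, Rational(1, 2))), -3) = Add(-3, Mul(9, I, Pow(5, Rational(1, 2))))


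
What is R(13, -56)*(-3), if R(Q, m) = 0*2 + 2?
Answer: -6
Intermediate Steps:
R(Q, m) = 2 (R(Q, m) = 0 + 2 = 2)
R(13, -56)*(-3) = 2*(-3) = -6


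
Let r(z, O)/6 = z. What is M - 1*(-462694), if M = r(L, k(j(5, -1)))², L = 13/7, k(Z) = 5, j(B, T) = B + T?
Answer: 22678090/49 ≈ 4.6282e+5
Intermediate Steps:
L = 13/7 (L = 13*(⅐) = 13/7 ≈ 1.8571)
r(z, O) = 6*z
M = 6084/49 (M = (6*(13/7))² = (78/7)² = 6084/49 ≈ 124.16)
M - 1*(-462694) = 6084/49 - 1*(-462694) = 6084/49 + 462694 = 22678090/49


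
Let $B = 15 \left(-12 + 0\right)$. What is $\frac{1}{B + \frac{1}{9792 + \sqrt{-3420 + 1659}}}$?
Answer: $\frac{- \sqrt{1761} + 9792 i}{- 1762559 i + 180 \sqrt{1761}} \approx -0.0055556 + 1.35 \cdot 10^{-11} i$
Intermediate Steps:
$B = -180$ ($B = 15 \left(-12\right) = -180$)
$\frac{1}{B + \frac{1}{9792 + \sqrt{-3420 + 1659}}} = \frac{1}{-180 + \frac{1}{9792 + \sqrt{-3420 + 1659}}} = \frac{1}{-180 + \frac{1}{9792 + \sqrt{-1761}}} = \frac{1}{-180 + \frac{1}{9792 + i \sqrt{1761}}}$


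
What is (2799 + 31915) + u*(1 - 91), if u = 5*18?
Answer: 26614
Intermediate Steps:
u = 90
(2799 + 31915) + u*(1 - 91) = (2799 + 31915) + 90*(1 - 91) = 34714 + 90*(-90) = 34714 - 8100 = 26614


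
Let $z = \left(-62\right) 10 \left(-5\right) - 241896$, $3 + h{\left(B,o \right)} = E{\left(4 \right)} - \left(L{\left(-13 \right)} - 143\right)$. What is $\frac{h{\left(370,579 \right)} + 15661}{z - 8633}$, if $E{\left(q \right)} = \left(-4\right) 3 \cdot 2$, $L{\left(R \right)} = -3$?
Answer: $- \frac{15780}{247429} \approx -0.063776$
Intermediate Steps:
$E{\left(q \right)} = -24$ ($E{\left(q \right)} = \left(-12\right) 2 = -24$)
$h{\left(B,o \right)} = 119$ ($h{\left(B,o \right)} = -3 - -122 = -3 + \left(-24 + 146\right) = -3 + 122 = 119$)
$z = -238796$ ($z = \left(-620\right) \left(-5\right) - 241896 = 3100 - 241896 = -238796$)
$\frac{h{\left(370,579 \right)} + 15661}{z - 8633} = \frac{119 + 15661}{-238796 - 8633} = \frac{15780}{-247429} = 15780 \left(- \frac{1}{247429}\right) = - \frac{15780}{247429}$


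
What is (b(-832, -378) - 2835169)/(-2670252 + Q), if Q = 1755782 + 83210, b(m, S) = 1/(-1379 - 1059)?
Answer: 6912142023/2026611880 ≈ 3.4107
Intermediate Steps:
b(m, S) = -1/2438 (b(m, S) = 1/(-2438) = -1/2438)
Q = 1838992
(b(-832, -378) - 2835169)/(-2670252 + Q) = (-1/2438 - 2835169)/(-2670252 + 1838992) = -6912142023/2438/(-831260) = -6912142023/2438*(-1/831260) = 6912142023/2026611880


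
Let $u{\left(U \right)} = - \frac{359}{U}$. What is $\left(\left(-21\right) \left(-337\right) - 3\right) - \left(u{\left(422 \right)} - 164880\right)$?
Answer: $\frac{72564947}{422} \approx 1.7195 \cdot 10^{5}$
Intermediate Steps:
$\left(\left(-21\right) \left(-337\right) - 3\right) - \left(u{\left(422 \right)} - 164880\right) = \left(\left(-21\right) \left(-337\right) - 3\right) - \left(- \frac{359}{422} - 164880\right) = \left(7077 - 3\right) - \left(\left(-359\right) \frac{1}{422} - 164880\right) = 7074 - \left(- \frac{359}{422} - 164880\right) = 7074 - - \frac{69579719}{422} = 7074 + \frac{69579719}{422} = \frac{72564947}{422}$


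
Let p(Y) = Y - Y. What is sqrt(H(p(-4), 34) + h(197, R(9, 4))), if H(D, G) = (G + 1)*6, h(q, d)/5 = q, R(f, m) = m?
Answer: sqrt(1195) ≈ 34.569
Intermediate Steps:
p(Y) = 0
h(q, d) = 5*q
H(D, G) = 6 + 6*G (H(D, G) = (1 + G)*6 = 6 + 6*G)
sqrt(H(p(-4), 34) + h(197, R(9, 4))) = sqrt((6 + 6*34) + 5*197) = sqrt((6 + 204) + 985) = sqrt(210 + 985) = sqrt(1195)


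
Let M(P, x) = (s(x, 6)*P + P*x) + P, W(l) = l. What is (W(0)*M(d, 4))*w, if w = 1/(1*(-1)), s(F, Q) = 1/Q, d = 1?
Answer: 0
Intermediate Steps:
w = -1 (w = 1/(-1) = -1)
M(P, x) = 7*P/6 + P*x (M(P, x) = (P/6 + P*x) + P = 7*P/6 + P*x)
(W(0)*M(d, 4))*w = (0*((⅙)*1*(7 + 6*4)))*(-1) = (0*((⅙)*1*(7 + 24)))*(-1) = (0*((⅙)*1*31))*(-1) = (0*(31/6))*(-1) = 0*(-1) = 0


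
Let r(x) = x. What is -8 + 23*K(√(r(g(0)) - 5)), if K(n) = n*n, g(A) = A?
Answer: -123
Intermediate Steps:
K(n) = n²
-8 + 23*K(√(r(g(0)) - 5)) = -8 + 23*(√(0 - 5))² = -8 + 23*(√(-5))² = -8 + 23*(I*√5)² = -8 + 23*(-5) = -8 - 115 = -123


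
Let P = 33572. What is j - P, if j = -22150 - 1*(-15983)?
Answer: -39739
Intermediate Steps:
j = -6167 (j = -22150 + 15983 = -6167)
j - P = -6167 - 1*33572 = -6167 - 33572 = -39739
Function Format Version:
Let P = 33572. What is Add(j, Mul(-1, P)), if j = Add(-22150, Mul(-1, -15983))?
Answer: -39739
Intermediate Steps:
j = -6167 (j = Add(-22150, 15983) = -6167)
Add(j, Mul(-1, P)) = Add(-6167, Mul(-1, 33572)) = Add(-6167, -33572) = -39739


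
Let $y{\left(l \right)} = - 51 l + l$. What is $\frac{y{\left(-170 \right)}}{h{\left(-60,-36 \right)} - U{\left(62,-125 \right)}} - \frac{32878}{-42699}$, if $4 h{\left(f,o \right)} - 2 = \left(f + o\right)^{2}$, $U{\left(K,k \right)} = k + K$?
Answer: $\frac{176312066}{40435953} \approx 4.3603$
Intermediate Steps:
$U{\left(K,k \right)} = K + k$
$h{\left(f,o \right)} = \frac{1}{2} + \frac{\left(f + o\right)^{2}}{4}$
$y{\left(l \right)} = - 50 l$
$\frac{y{\left(-170 \right)}}{h{\left(-60,-36 \right)} - U{\left(62,-125 \right)}} - \frac{32878}{-42699} = \frac{\left(-50\right) \left(-170\right)}{\left(\frac{1}{2} + \frac{\left(-60 - 36\right)^{2}}{4}\right) - \left(62 - 125\right)} - \frac{32878}{-42699} = \frac{8500}{\left(\frac{1}{2} + \frac{\left(-96\right)^{2}}{4}\right) - -63} - - \frac{32878}{42699} = \frac{8500}{\left(\frac{1}{2} + \frac{1}{4} \cdot 9216\right) + 63} + \frac{32878}{42699} = \frac{8500}{\left(\frac{1}{2} + 2304\right) + 63} + \frac{32878}{42699} = \frac{8500}{\frac{4609}{2} + 63} + \frac{32878}{42699} = \frac{8500}{\frac{4735}{2}} + \frac{32878}{42699} = 8500 \cdot \frac{2}{4735} + \frac{32878}{42699} = \frac{3400}{947} + \frac{32878}{42699} = \frac{176312066}{40435953}$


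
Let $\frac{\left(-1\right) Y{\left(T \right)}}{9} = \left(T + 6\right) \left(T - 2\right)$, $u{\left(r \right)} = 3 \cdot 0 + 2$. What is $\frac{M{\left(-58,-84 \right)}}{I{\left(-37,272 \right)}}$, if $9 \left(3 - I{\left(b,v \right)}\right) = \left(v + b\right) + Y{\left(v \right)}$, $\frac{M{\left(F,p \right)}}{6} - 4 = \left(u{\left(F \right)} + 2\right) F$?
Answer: $- \frac{3078}{168833} \approx -0.018231$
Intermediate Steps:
$u{\left(r \right)} = 2$ ($u{\left(r \right)} = 0 + 2 = 2$)
$Y{\left(T \right)} = - 9 \left(-2 + T\right) \left(6 + T\right)$ ($Y{\left(T \right)} = - 9 \left(T + 6\right) \left(T - 2\right) = - 9 \left(6 + T\right) \left(-2 + T\right) = - 9 \left(-2 + T\right) \left(6 + T\right)$)
$M{\left(F,p \right)} = 24 + 24 F$ ($M{\left(F,p \right)} = 24 + 6 \left(2 + 2\right) F = 24 + 6 \cdot 4 F = 24 + 24 F$)
$I{\left(b,v \right)} = -9 + v^{2} - \frac{b}{9} + \frac{35 v}{9}$ ($I{\left(b,v \right)} = 3 - \frac{\left(v + b\right) - \left(-108 + 9 v^{2} + 36 v\right)}{9} = 3 - \frac{\left(b + v\right) - \left(-108 + 9 v^{2} + 36 v\right)}{9} = 3 - \frac{108 + b - 35 v - 9 v^{2}}{9} = 3 - \left(12 - v^{2} - \frac{35 v}{9} + \frac{b}{9}\right) = -9 + v^{2} - \frac{b}{9} + \frac{35 v}{9}$)
$\frac{M{\left(-58,-84 \right)}}{I{\left(-37,272 \right)}} = \frac{24 + 24 \left(-58\right)}{-9 + 272^{2} - - \frac{37}{9} + \frac{35}{9} \cdot 272} = \frac{24 - 1392}{-9 + 73984 + \frac{37}{9} + \frac{9520}{9}} = - \frac{1368}{\frac{675332}{9}} = \left(-1368\right) \frac{9}{675332} = - \frac{3078}{168833}$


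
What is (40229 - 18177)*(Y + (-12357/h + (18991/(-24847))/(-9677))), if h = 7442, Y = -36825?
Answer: -726582094877110514686/894693683099 ≈ -8.1210e+8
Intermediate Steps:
(40229 - 18177)*(Y + (-12357/h + (18991/(-24847))/(-9677))) = (40229 - 18177)*(-36825 + (-12357/7442 + (18991/(-24847))/(-9677))) = 22052*(-36825 + (-12357*1/7442 + (18991*(-1/24847))*(-1/9677))) = 22052*(-36825 + (-12357/7442 - 18991/24847*(-1/9677))) = 22052*(-36825 + (-12357/7442 + 18991/240444419)) = 22052*(-36825 - 2971030354561/1789387366198) = 22052*(-65897160790595911/1789387366198) = -726582094877110514686/894693683099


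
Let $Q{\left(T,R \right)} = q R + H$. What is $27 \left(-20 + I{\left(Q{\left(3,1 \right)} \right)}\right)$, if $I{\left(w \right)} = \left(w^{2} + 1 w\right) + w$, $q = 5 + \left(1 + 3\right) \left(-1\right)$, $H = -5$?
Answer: $-324$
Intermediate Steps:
$q = 1$ ($q = 5 + 4 \left(-1\right) = 5 - 4 = 1$)
$Q{\left(T,R \right)} = -5 + R$ ($Q{\left(T,R \right)} = 1 R - 5 = R - 5 = -5 + R$)
$I{\left(w \right)} = w^{2} + 2 w$ ($I{\left(w \right)} = \left(w^{2} + w\right) + w = \left(w + w^{2}\right) + w = w^{2} + 2 w$)
$27 \left(-20 + I{\left(Q{\left(3,1 \right)} \right)}\right) = 27 \left(-20 + \left(-5 + 1\right) \left(2 + \left(-5 + 1\right)\right)\right) = 27 \left(-20 - 4 \left(2 - 4\right)\right) = 27 \left(-20 - -8\right) = 27 \left(-20 + 8\right) = 27 \left(-12\right) = -324$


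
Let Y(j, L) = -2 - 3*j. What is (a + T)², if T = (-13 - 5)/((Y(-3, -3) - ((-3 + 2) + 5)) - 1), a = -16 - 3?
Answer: 784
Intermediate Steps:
a = -19
T = -9 (T = (-13 - 5)/(((-2 - 3*(-3)) - ((-3 + 2) + 5)) - 1) = -18/(((-2 + 9) - (-1 + 5)) - 1) = -18/((7 - 1*4) - 1) = -18/((7 - 4) - 1) = -18/(3 - 1) = -18/2 = -18*½ = -9)
(a + T)² = (-19 - 9)² = (-28)² = 784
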